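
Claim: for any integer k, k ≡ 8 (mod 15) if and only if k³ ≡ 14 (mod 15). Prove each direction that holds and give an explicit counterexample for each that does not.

(⟹) This fails: take k = 8. Then 8 ≡ 8 (mod 15), but 8³ = 512 ≡ 2 (mod 15), not 14.

(⟸) This fails: take k = 14. Then 14³ = 2744 ≡ 14 (mod 15), yet 14 ≡ 14 (mod 15), not 8.

Both directions fail.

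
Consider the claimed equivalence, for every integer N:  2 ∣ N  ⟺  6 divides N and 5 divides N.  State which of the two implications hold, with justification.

(⟹) This fails: take N = 2. Certainly 2 ∣ 2, but 6 ∤ 2.

(⟸) Suppose 6 ∣ N and 5 ∣ N. Any common multiple of 6 and 5 is a multiple of their lcm; here gcd(6, 5) = 1, so lcm(6, 5) = 6·5 = 30, so 30 ∣ N. Since 2 ∣ 30, it follows that 2 ∣ N.

Only the reverse direction holds.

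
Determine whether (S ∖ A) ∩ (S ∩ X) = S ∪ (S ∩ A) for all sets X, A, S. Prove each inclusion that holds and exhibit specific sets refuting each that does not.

(⊆) Let x ∈ (S ∖ A) ∩ (S ∩ X). Then x ∈ X ∩ S and x ∉ A, from which x ∈ S ∪ (S ∩ A).

(⊇) This inclusion fails. Take X = ∅, A = ∅, S = {1}; then 1 ∈ S ∪ (S ∩ A) but 1 ∉ (S ∖ A) ∩ (S ∩ X).

The sets are not equal: only the forward inclusion holds.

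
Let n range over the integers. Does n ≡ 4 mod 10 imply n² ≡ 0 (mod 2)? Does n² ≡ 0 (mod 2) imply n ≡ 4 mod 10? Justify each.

[⇒] Suppose n ≡ 4 (mod 10). Then n² ≡ 4² = 16 (mod 10), and since 2 ∣ 10, also n² ≡ 0 (mod 2).

[⇐] This fails: take n = 0. Then 0² = 0 ≡ 0 (mod 2), yet 0 ≡ 0 (mod 10), not 4.

(⇒) holds; (⇐) fails.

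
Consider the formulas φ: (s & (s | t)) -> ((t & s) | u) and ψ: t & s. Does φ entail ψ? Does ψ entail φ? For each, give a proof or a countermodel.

Forward direction. This fails. Under s = F, u = F, t = F, the left side is true but the right side is false.

Converse. Assume the antecedent. If s is true, the antecedent forces (s = T, u = F, t = T) or (s = T, u = T, t = T), and (s & (s | t)) -> ((t & s) | u) holds there. If s is false, the antecedent cannot hold. Either way (s & (s | t)) -> ((t & s) | u) holds.

Only the converse holds.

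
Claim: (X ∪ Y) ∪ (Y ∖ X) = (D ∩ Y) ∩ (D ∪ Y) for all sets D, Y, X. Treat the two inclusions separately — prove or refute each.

(⟹) This inclusion fails. Take D = ∅, Y = {1}, X = ∅; then 1 ∈ (X ∪ Y) ∪ (Y ∖ X) but 1 ∉ (D ∩ Y) ∩ (D ∪ Y).

(⟸) Let x ∈ (D ∩ Y) ∩ (D ∪ Y). Then either x ∈ D ∩ Y and x ∉ X; or x ∈ D ∩ Y ∩ X. In each case x ∈ (X ∪ Y) ∪ (Y ∖ X), so (D ∩ Y) ∩ (D ∪ Y) ⊆ (X ∪ Y) ∪ (Y ∖ X).

Only the reverse inclusion holds.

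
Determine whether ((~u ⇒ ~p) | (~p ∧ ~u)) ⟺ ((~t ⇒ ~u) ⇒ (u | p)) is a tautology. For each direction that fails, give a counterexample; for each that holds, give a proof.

Both directions fail.

(⇒) This fails. Under p = F, t = F, u = F, the left side is true but the right side is false.

(⇐) This fails. Under p = T, t = F, u = F, the left side is false but the right side is true.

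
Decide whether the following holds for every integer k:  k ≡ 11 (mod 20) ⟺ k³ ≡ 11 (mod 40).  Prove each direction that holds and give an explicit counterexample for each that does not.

The forward direction fails; the converse holds.

[⇒] This fails: take k = 31. Then 31 ≡ 11 (mod 20), but 31³ = 29791 ≡ 31 (mod 40), not 11.

[⇐] Conversely, the residues r modulo 40 with r³ ≡ 11 (mod 40) are exactly {11}, and each is ≡ 11 (mod 20).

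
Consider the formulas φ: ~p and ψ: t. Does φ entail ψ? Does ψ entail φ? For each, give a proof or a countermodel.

Forward direction. This fails. Under t = F, p = F, the left side is true but the right side is false.

Converse. This fails. Under t = T, p = T, the left side is false but the right side is true.

Neither implication holds.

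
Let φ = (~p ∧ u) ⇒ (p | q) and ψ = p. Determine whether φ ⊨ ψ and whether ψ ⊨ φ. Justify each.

Only the reverse direction holds.

(⇒) This fails. Under u = F, p = F, q = F, the left side is true but the right side is false.

(⇐) Assume the antecedent. If u is true, the antecedent forces (u = T, p = T, q = F) or (u = T, p = T, q = T), and (~p ∧ u) ⇒ (p | q) holds there. If u is false, (~p ∧ u) ⇒ (p | q) reduces to true regardless of the other variables. Either way (~p ∧ u) ⇒ (p | q) holds.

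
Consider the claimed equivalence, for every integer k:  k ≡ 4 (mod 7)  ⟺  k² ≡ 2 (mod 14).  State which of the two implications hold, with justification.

(⟹) This fails: take k = 11. Then 11 ≡ 4 (mod 7), but 11² = 121 ≡ 9 (mod 14), not 2.

(⟸) This fails: take k = 10. Then 10² = 100 ≡ 2 (mod 14), yet 10 ≡ 3 (mod 7), not 4.

Both directions fail.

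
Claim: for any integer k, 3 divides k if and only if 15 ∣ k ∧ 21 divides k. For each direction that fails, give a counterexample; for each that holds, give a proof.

Only the converse holds.

(⇐) Suppose 15 ∣ k and 21 ∣ k. Any common multiple of 15 and 21 is a multiple of their lcm; here lcm(15, 21) = 15·21/gcd(15, 21) = 315/3 = 105, so 105 ∣ k. Since 3 ∣ 105, it follows that 3 ∣ k.

(⇒) This fails: take k = 3. Certainly 3 ∣ 3, but 15 ∤ 3.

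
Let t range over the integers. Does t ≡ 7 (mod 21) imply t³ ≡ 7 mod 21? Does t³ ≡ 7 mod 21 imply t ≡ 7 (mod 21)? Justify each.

Both directions hold; the statement is true.

Converse. Suppose t³ ≡ 7 (mod 21). The only residue r in {0, …, 20} with r³ ≡ 7 (mod 21) is r = 7, so t ≡ 7 (mod 21).

Forward direction. Suppose t ≡ 7 (mod 21). Write t = 21j + 7. Then (21j + 7)³ = 9261j³ + 9261j² + 3087j + 343 = 21(441j³ + 441j² + 147j + 16) + 7, so t³ ≡ 7 (mod 21).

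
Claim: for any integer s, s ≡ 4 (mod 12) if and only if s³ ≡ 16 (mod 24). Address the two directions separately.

(⇒) Suppose s ≡ 4 (mod 12). Working modulo 24, s ∈ {4, 16}; for each such r, r³ ≡ 16 (mod 24).

(⇐) This fails: take s = 10. Then 10³ = 1000 ≡ 16 (mod 24), yet 10 ≡ 10 (mod 12), not 4.

(⇒) holds; (⇐) fails.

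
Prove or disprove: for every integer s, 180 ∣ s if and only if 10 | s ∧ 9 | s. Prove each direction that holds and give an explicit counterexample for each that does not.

(→) If 180 ∣ s, write s = 180q. Since 180 = 18·10, s = 10·(18q), so 10 ∣ s; and since 180 = 20·9, s = 9·(20q), so 9 ∣ s.

(←) This fails: take s = 90. Both 10 ∣ 90 and 9 ∣ 90, yet 90 is not a multiple of 180 (since 90 = 0·180 + 90), so 180 ∤ 90.

(⇒) holds; (⇐) fails.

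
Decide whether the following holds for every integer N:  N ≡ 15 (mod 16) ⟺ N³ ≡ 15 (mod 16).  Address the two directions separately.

(→) Suppose N ≡ 15 (mod 16). Write N = 16j + 15. Then (16j + 15)³ = 4096j³ + 11520j² + 10800j + 3375 = 16(256j³ + 720j² + 675j + 210) + 15, so N³ ≡ 15 (mod 16).

(←) Conversely, suppose N³ ≡ 15 (mod 16). The only residue r in {0, …, 15} with r³ ≡ 15 (mod 16) is r = 15, so N ≡ 15 (mod 16).

Equivalent; both directions hold.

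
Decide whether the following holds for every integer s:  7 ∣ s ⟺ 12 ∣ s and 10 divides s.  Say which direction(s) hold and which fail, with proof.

[⇒] This fails: take s = 7. Certainly 7 ∣ 7, but 12 ∤ 7.

[⇐] This fails: take s = 60. Both 12 ∣ 60 and 10 ∣ 60, yet 60 is not a multiple of 7 (since 60 = 8·7 + 4), so 7 ∤ 60.

Both directions fail.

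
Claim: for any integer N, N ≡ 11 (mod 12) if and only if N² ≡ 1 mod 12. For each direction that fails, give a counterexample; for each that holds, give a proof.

Not equivalent: only (⇒) holds.

Forward direction. Suppose N ≡ 11 (mod 12). Write N = 12j + 11. Then (12j + 11)² = 144j² + 264j + 121 = 12(12j² + 22j + 10) + 1, so N² ≡ 1 (mod 12).

Converse. This fails: take N = 1. Then 1² = 1 ≡ 1 (mod 12), yet 1 ≡ 1 (mod 12), not 11.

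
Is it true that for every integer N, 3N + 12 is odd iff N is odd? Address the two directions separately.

(←) Suppose N is odd; write N = 2j + 1. Then 3N + 12 = 3·(2j + 1) + 12 = 2·3j + 15, which is odd.

(→) Suppose 3N + 12 is odd. Since 3 is odd, 3N and N have the same parity, so 3N + 12 ≡ N + 12 (mod 2). As 12 is even, 3N + 12 is odd exactly when N is odd. Thus N is odd.

Equivalent; both directions hold.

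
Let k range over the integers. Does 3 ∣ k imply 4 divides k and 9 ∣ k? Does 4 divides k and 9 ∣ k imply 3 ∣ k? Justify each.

Only the converse holds.

(⟹) This fails: take k = 3. Certainly 3 ∣ 3, but 4 ∤ 3.

(⟸) Suppose 4 ∣ k and 9 ∣ k. Any common multiple of 4 and 9 is a multiple of their lcm; here gcd(4, 9) = 1, so lcm(4, 9) = 4·9 = 36, so 36 ∣ k. Since 3 ∣ 36, it follows that 3 ∣ k.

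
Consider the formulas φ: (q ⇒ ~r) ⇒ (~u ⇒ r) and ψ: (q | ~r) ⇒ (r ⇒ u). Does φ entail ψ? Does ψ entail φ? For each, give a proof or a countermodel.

(→) This fails. Under q = T, r = T, u = F, the left side is true but the right side is false.

(←) This fails. Under q = F, r = F, u = F, the left side is false but the right side is true.

Both directions fail.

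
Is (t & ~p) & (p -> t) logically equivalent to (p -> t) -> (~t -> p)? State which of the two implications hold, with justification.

Only the forward implication holds.

Forward direction. Assume the antecedent. If p is true, the antecedent cannot hold. If p is false, the antecedent forces (p = F, t = T), and (p -> t) -> (~t -> p) holds there. Either way (p -> t) -> (~t -> p) holds.

Converse. This fails. Under p = T, t = F, the left side is false but the right side is true.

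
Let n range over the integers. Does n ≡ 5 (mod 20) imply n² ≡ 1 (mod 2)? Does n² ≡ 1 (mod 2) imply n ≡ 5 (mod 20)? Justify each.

Only the forward direction holds.

(→) Suppose n ≡ 5 (mod 20). Then n² ≡ 5² = 25 (mod 20), and since 2 ∣ 20, also n² ≡ 1 (mod 2).

(←) This fails: take n = 1. Then 1² = 1 ≡ 1 (mod 2), yet 1 ≡ 1 (mod 20), not 5.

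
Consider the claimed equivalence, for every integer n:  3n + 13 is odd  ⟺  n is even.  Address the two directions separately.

Both directions hold.

[⇒] Suppose 3n + 13 is odd. Since 3 is odd, 3n and n have the same parity, so 3n + 13 ≡ n + 13 (mod 2). As 13 is odd, 3n + 13 is odd exactly when n is even. Thus n is even.

[⇐] Conversely, suppose n is even; write n = 2j. Then 3n + 13 = 3·(2j) + 13 = 2·3j + 13, which is odd.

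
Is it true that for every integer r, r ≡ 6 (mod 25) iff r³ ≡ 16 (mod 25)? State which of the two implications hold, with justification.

(⟹) Suppose r ≡ 6 (mod 25). Write r = 25j + 6. Then (25j + 6)³ = 15625j³ + 11250j² + 2700j + 216 = 25(625j³ + 450j² + 108j + 8) + 16, so r³ ≡ 16 (mod 25).

(⟸) Conversely, suppose r³ ≡ 16 (mod 25). The only residue r in {0, …, 24} with r³ ≡ 16 (mod 25) is r = 6, so r ≡ 6 (mod 25).

Both implications hold.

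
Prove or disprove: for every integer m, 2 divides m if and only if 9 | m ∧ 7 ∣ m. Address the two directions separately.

(⇒) This fails: take m = 2. Certainly 2 ∣ 2, but 9 ∤ 2.

(⇐) This fails: take m = 63. Both 9 ∣ 63 and 7 ∣ 63, yet 63 is not a multiple of 2 (since 63 = 31·2 + 1), so 2 ∤ 63.

Both directions fail.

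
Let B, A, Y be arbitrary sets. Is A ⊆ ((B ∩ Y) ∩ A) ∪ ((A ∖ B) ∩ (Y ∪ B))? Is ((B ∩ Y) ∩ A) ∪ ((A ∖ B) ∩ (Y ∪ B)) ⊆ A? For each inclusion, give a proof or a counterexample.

(⊆) fails; (⊇) holds.

Reverse inclusion. Let x ∈ ((B ∩ Y) ∩ A) ∪ ((A ∖ B) ∩ (Y ∪ B)). Then either x ∈ A ∩ Y and x ∉ B; or x ∈ B ∩ A ∩ Y. In each case x ∈ A, so ((B ∩ Y) ∩ A) ∪ ((A ∖ B) ∩ (Y ∪ B)) ⊆ A.

Forward inclusion. This inclusion fails. Take B = ∅, A = {1}, Y = ∅; then 1 ∈ A but 1 ∉ ((B ∩ Y) ∩ A) ∪ ((A ∖ B) ∩ (Y ∪ B)).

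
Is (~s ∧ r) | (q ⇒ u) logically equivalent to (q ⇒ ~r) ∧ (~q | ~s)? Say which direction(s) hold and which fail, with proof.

(⇒) fails and (⇐) fails.

Forward direction. This fails. Under s = F, r = T, q = T, u = F, the left side is true but the right side is false.

Converse. This fails. Under s = F, r = F, q = T, u = F, the left side is false but the right side is true.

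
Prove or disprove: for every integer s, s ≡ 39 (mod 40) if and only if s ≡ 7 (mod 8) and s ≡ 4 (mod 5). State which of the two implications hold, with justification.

The biconditional holds.

(←) If s ≡ 7 (mod 8) and s ≡ 4 (mod 5), then by the Chinese remainder theorem s ≡ 39 (mod 40). This is exactly s ≡ 39 (mod 40).

(→) Suppose s ≡ 39 (mod 40); write s = 40j + 39. Since 8 ∣ 40, reducing mod 8 gives s ≡ 39 ≡ 7 (mod 8); since 5 ∣ 40, reducing mod 5 gives s ≡ 39 ≡ 4 (mod 5).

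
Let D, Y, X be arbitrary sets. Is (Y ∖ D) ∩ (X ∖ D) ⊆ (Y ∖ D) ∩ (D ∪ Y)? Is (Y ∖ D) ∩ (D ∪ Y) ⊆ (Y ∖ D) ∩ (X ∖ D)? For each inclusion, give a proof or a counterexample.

(⟹) Let x ∈ (Y ∖ D) ∩ (X ∖ D). Then x ∈ Y ∩ X and x ∉ D, from which x ∈ (Y ∖ D) ∩ (D ∪ Y).

(⟸) This inclusion fails. Take D = ∅, Y = {1}, X = ∅; then 1 ∈ (Y ∖ D) ∩ (D ∪ Y) but 1 ∉ (Y ∖ D) ∩ (X ∖ D).

The sets are not equal: only the forward inclusion holds.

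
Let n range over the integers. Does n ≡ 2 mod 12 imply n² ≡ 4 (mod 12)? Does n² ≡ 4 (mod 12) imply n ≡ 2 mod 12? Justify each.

(⇒) holds; (⇐) fails.

Forward direction. Suppose n ≡ 2 mod 12. Write n = 12j + 2. Then (12j + 2)² = 144j² + 48j + 4 = 12(12j² + 4j) + 4, so n² ≡ 4 (mod 12).

Converse. This fails: take n = 4. Then 4² = 16 ≡ 4 (mod 12), yet 4 ≡ 4 (mod 12), not 2.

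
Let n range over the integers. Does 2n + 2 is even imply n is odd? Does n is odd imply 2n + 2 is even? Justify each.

(⇐) Suppose n is odd. Since 2 is even, 2n is even for every n, so 2n + 2 has the same parity as 2, which is even. Hence 2n + 2 is even.

(⇒) This fails: take n = 2. Then 2n + 2 = 6, which is even, yet n = 2 is even, not odd.

Only the reverse direction holds.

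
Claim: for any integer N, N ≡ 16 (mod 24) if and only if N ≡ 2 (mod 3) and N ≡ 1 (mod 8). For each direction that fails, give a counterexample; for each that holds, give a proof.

(⟹) This fails: N = 16 gives 16 ≡ 16 (mod 24) but 16 ≡ 1 (mod 3), so the conjunction on the right does not hold.

(⟸) This fails: N = 17 satisfies both congruences on the right (17 ≡ 2 mod 3 and 17 ≡ 1 mod 8) yet 17 ≡ 17 (mod 24), not 16.

Both directions fail.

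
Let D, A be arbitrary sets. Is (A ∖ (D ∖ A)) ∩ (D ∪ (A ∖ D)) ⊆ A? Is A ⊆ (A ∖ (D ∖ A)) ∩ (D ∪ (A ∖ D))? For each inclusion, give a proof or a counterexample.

Both inclusions hold; the sets are equal.

Forward inclusion. Let x ∈ (A ∖ (D ∖ A)) ∩ (D ∪ (A ∖ D)). Then either x ∈ A and x ∉ D; or x ∈ D ∩ A. In each case x ∈ A, so (A ∖ (D ∖ A)) ∩ (D ∪ (A ∖ D)) ⊆ A.

Reverse inclusion. Let x ∈ A. Then either x ∈ A and x ∉ D; or x ∈ D ∩ A. In each case x ∈ (A ∖ (D ∖ A)) ∩ (D ∪ (A ∖ D)), so A ⊆ (A ∖ (D ∖ A)) ∩ (D ∪ (A ∖ D)).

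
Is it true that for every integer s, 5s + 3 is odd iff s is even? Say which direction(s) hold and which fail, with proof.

(⟹) Suppose 5s + 3 is odd. Since 5 is odd, 5s and s have the same parity, so 5s + 3 ≡ s + 3 (mod 2). As 3 is odd, 5s + 3 is odd exactly when s is even. Thus s is even.

(⟸) Conversely, suppose s is even; write s = 2j. Then 5s + 3 = 5·(2j) + 3 = 2·5j + 3, which is odd.

Both implications hold.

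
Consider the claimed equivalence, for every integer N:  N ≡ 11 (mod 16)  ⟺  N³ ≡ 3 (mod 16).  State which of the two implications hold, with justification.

Equivalent; both directions hold.

(⇒) Suppose N ≡ 11 (mod 16). Write N = 16j + 11. Then (16j + 11)³ = 4096j³ + 8448j² + 5808j + 1331 = 16(256j³ + 528j² + 363j + 83) + 3, so N³ ≡ 3 (mod 16).

(⇐) Conversely, suppose N³ ≡ 3 (mod 16). The only residue r in {0, …, 15} with r³ ≡ 3 (mod 16) is r = 11, so N ≡ 11 (mod 16).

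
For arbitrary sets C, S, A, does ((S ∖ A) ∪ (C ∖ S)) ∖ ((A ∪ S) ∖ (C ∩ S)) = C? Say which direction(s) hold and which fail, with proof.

(⊆) holds; (⊇) fails.

(⊆) Let x ∈ ((S ∖ A) ∪ (C ∖ S)) ∖ ((A ∪ S) ∖ (C ∩ S)). Then either x ∈ C and x ∉ S, A; or x ∈ C ∩ S and x ∉ A. In each case x ∈ C, so ((S ∖ A) ∪ (C ∖ S)) ∖ ((A ∪ S) ∖ (C ∩ S)) ⊆ C.

(⊇) This inclusion fails. Take C = {1}, S = ∅, A = {1}; then 1 ∈ C but 1 ∉ ((S ∖ A) ∪ (C ∖ S)) ∖ ((A ∪ S) ∖ (C ∩ S)).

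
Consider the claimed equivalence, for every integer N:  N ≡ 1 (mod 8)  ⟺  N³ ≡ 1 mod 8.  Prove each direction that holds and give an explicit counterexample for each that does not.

[⇐] Suppose N³ ≡ 1 (mod 8). The only residue r in {0, …, 7} with r³ ≡ 1 (mod 8) is r = 1, so N ≡ 1 (mod 8).

[⇒] Suppose N ≡ 1 (mod 8). Write N = 8j + 1. Then (8j + 1)³ = 512j³ + 192j² + 24j + 1 = 8(64j³ + 24j² + 3j) + 1, so N³ ≡ 1 (mod 8).

Both directions hold.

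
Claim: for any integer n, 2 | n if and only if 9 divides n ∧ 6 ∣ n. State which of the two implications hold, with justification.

(⇒) fails; (⇐) holds.

(⟹) This fails: take n = 2. Certainly 2 ∣ 2, but 9 ∤ 2.

(⟸) Suppose 9 ∣ n and 6 ∣ n. Any common multiple of 9 and 6 is a multiple of their lcm; here lcm(9, 6) = 9·6/gcd(9, 6) = 54/3 = 18, so 18 ∣ n. Since 2 ∣ 18, it follows that 2 ∣ n.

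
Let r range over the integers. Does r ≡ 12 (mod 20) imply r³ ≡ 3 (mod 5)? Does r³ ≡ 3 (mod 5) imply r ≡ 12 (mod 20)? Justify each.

Only the forward direction holds.

[⇒] Suppose r ≡ 12 (mod 20). Then r³ ≡ 12³ = 1728 (mod 20), and since 5 ∣ 20, also r³ ≡ 3 (mod 5).

[⇐] This fails: take r = 2. Then 2³ = 8 ≡ 3 (mod 5), yet 2 ≡ 2 (mod 20), not 12.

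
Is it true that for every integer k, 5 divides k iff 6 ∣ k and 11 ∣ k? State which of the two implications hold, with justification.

(⟹) This fails: take k = 5. Certainly 5 ∣ 5, but 6 ∤ 5.

(⟸) This fails: take k = 66. Both 6 ∣ 66 and 11 ∣ 66, yet 66 is not a multiple of 5 (since 66 = 13·5 + 1), so 5 ∤ 66.

(⇒) fails and (⇐) fails.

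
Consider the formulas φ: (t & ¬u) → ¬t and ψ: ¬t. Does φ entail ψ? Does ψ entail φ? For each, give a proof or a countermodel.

[⇒] This fails. Under u = T, t = T, the left side is true but the right side is false.

[⇐] Assume the antecedent. If u is true, (t & ¬u) → ¬t reduces to true regardless of the other variables. If u is false, the antecedent forces (u = F, t = F), and (t & ¬u) → ¬t holds there. Either way (t & ¬u) → ¬t holds.

Only the reverse direction holds.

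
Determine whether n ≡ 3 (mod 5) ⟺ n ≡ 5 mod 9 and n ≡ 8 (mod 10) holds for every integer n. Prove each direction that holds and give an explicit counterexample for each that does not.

Only the converse holds.

(⟹) This fails: n = 33 gives 33 ≡ 3 (mod 5) but 33 ≡ 6 (mod 9), so the conjunction on the right does not hold.

(⟸) Conversely, if n ≡ 5 (mod 9) and n ≡ 8 (mod 10), then by the Chinese remainder theorem n ≡ 68 (mod 90). Since 68 ≡ 3 (mod 5) and 5 ∣ 90, we get n ≡ 3 (mod 5).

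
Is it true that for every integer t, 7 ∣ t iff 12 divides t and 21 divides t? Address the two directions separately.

The forward direction fails; the converse holds.

(⟸) Suppose 12 ∣ t and 21 ∣ t. Any common multiple of 12 and 21 is a multiple of their lcm; here lcm(12, 21) = 12·21/gcd(12, 21) = 252/3 = 84, so 84 ∣ t. Since 7 ∣ 84, it follows that 7 ∣ t.

(⟹) This fails: take t = 7. Certainly 7 ∣ 7, but 12 ∤ 7.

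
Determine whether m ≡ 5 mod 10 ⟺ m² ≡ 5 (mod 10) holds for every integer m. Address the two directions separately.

Both directions hold; the statement is true.

(→) Suppose m ≡ 5 mod 10. Write m = 10j + 5. Then (10j + 5)² = 100j² + 100j + 25 = 10(10j² + 10j + 2) + 5, so m² ≡ 5 (mod 10).

(←) For the converse, argue contrapositively. If m ≢ 5 (mod 10), then m is congruent to one of 0, 1, 2, 3, 4, 6, 7, 8, 9 modulo 10, and these give m² ≡ 0, 1, 4, 9, 6, 6, 9, 4, 1 respectively — never 5.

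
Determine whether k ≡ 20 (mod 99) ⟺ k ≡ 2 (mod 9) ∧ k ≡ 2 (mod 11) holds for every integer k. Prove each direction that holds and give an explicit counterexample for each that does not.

(⇒) fails and (⇐) fails.

(⟹) This fails: k = 20 gives 20 ≡ 20 (mod 99) but 20 ≡ 9 (mod 11), so the conjunction on the right does not hold.

(⟸) This fails: k = 2 satisfies both congruences on the right (2 ≡ 2 mod 9 and 2 ≡ 2 mod 11) yet 2 ≡ 2 (mod 99), not 20.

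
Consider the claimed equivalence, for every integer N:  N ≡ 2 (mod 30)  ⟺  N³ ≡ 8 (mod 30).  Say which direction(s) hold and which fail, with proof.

The biconditional holds.

Forward direction. Suppose N ≡ 2 (mod 30). Write N = 30j + 2. Then (30j + 2)³ = 27000j³ + 5400j² + 360j + 8 = 30(900j³ + 180j² + 12j) + 8, so N³ ≡ 8 (mod 30).

Converse. Suppose N³ ≡ 8 (mod 30). The only residue r in {0, …, 29} with r³ ≡ 8 (mod 30) is r = 2, so N ≡ 2 (mod 30).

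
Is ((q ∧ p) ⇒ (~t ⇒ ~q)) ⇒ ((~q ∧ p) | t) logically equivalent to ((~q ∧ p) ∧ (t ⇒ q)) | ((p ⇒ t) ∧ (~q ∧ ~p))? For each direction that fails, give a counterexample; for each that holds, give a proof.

Forward direction. This fails. Under t = T, p = T, q = F, the left side is true but the right side is false.

Converse. This fails. Under t = F, p = F, q = F, the left side is false but the right side is true.

Both directions fail.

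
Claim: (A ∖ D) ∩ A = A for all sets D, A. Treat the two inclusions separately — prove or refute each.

Only the forward inclusion holds.

(⊆) Let x ∈ (A ∖ D) ∩ A. Then x ∈ A and x ∉ D, from which x ∈ A.

(⊇) This inclusion fails. Take D = {1}, A = {1}; then 1 ∈ A but 1 ∉ (A ∖ D) ∩ A.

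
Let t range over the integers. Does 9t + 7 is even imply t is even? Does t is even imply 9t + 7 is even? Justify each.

Forward direction. This fails: t = 1 gives 9t + 7 = 16, which is even, but 1 is odd, not even.

Converse. This also fails: t = 2 is even, but 9t + 7 = 25 is odd, not even.

(⇒) fails and (⇐) fails.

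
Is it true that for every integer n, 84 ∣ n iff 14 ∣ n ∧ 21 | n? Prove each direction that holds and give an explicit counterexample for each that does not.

The forward direction holds; the converse fails.

(⇐) This fails: take n = 42. Both 14 ∣ 42 and 21 ∣ 42, yet 42 is not a multiple of 84 (since 42 = 0·84 + 42), so 84 ∤ 42.

(⇒) If 84 ∣ n, write n = 84q. Since 84 = 6·14, n = 14·(6q), so 14 ∣ n; and since 84 = 4·21, n = 21·(4q), so 21 ∣ n.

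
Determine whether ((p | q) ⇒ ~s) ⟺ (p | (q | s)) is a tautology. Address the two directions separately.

Forward direction. This fails. Under p = F, q = F, s = F, the left side is true but the right side is false.

Converse. This fails. Under p = T, q = F, s = T, the left side is false but the right side is true.

Both directions fail.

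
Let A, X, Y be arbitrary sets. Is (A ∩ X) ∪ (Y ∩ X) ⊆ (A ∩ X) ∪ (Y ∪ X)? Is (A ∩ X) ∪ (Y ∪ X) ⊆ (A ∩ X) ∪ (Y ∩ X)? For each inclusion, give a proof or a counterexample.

(⟹) Let x ∈ (A ∩ X) ∪ (Y ∩ X). Then either x ∈ A ∩ X and x ∉ Y; or x ∈ X ∩ Y and x ∉ A; or x ∈ A ∩ X ∩ Y. In each case x ∈ (A ∩ X) ∪ (Y ∪ X), so (A ∩ X) ∪ (Y ∩ X) ⊆ (A ∩ X) ∪ (Y ∪ X).

(⟸) This inclusion fails. Take A = ∅, X = {1}, Y = ∅; then 1 ∈ (A ∩ X) ∪ (Y ∪ X) but 1 ∉ (A ∩ X) ∪ (Y ∩ X).

The sets are not equal: only the forward inclusion holds.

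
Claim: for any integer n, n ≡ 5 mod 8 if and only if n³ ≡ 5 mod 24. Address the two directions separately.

Forward direction. This fails: take n = 13. Then 13 ≡ 5 (mod 8), but 13³ = 2197 ≡ 13 (mod 24), not 5.

Converse. The residues r modulo 24 with r³ ≡ 5 (mod 24) are exactly {5}, and each is ≡ 5 (mod 8).

The forward direction fails; the converse holds.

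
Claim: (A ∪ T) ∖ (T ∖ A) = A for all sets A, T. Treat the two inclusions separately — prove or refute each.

Forward inclusion. Let x ∈ (A ∪ T) ∖ (T ∖ A). Then either x ∈ A and x ∉ T; or x ∈ A ∩ T. In each case x ∈ A, so (A ∪ T) ∖ (T ∖ A) ⊆ A.

Reverse inclusion. Let x ∈ A. Then either x ∈ A and x ∉ T; or x ∈ A ∩ T. In each case x ∈ (A ∪ T) ∖ (T ∖ A), so A ⊆ (A ∪ T) ∖ (T ∖ A).

Both inclusions hold.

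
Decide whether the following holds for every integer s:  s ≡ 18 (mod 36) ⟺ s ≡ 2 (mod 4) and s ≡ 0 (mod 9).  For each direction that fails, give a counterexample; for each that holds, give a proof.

Both implications hold.

[⇒] Suppose s ≡ 18 (mod 36); write s = 36j + 18. Since 4 ∣ 36, reducing mod 4 gives s ≡ 18 ≡ 2 (mod 4); since 9 ∣ 36, reducing mod 9 gives s ≡ 18 ≡ 0 (mod 9).

[⇐] Conversely, if s ≡ 2 (mod 4) and s ≡ 0 (mod 9), then by the Chinese remainder theorem s ≡ 18 (mod 36). This is exactly s ≡ 18 (mod 36).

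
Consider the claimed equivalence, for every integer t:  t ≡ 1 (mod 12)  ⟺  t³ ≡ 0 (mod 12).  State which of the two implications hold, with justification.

Neither direction holds.

Forward direction. This fails: take t = 1. Then 1 ≡ 1 (mod 12), but 1³ = 1 ≡ 1 (mod 12), not 0.

Converse. This fails: take t = 0. Then 0³ = 0 ≡ 0 (mod 12), yet 0 ≡ 0 (mod 12), not 1.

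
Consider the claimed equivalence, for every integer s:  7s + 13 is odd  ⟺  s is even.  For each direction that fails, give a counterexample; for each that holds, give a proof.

The biconditional holds.

(⟸) Suppose s is even; write s = 2j. Then 7s + 13 = 7·(2j) + 13 = 2·7j + 13, which is odd.

(⟹) Suppose 7s + 13 is odd. Since 7 is odd, 7s and s have the same parity, so 7s + 13 ≡ s + 13 (mod 2). As 13 is odd, 7s + 13 is odd exactly when s is even. Thus s is even.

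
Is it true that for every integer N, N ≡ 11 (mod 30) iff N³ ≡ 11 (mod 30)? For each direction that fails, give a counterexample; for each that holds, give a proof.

The biconditional holds.

(→) Suppose N ≡ 11 (mod 30). Write N = 30j + 11. Then (30j + 11)³ = 27000j³ + 29700j² + 10890j + 1331 = 30(900j³ + 990j² + 363j + 44) + 11, so N³ ≡ 11 (mod 30).

(←) Conversely, suppose N³ ≡ 11 (mod 30). The only residue r in {0, …, 29} with r³ ≡ 11 (mod 30) is r = 11, so N ≡ 11 (mod 30).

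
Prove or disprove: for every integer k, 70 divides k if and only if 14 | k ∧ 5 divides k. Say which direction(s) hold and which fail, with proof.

(⟹) If 70 ∣ k, write k = 70q. Since 70 = 5·14, k = 14·(5q), so 14 ∣ k; and since 70 = 14·5, k = 5·(14q), so 5 ∣ k.

(⟸) Suppose 14 ∣ k and 5 ∣ k. Any common multiple of 14 and 5 is a multiple of their lcm; here gcd(14, 5) = 1, so lcm(14, 5) = 14·5 = 70, so 70 ∣ k.

Equivalent; both directions hold.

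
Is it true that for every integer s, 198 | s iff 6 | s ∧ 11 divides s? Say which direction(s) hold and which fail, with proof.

The forward direction holds; the converse fails.

[⇐] This fails: take s = 66. Both 6 ∣ 66 and 11 ∣ 66, yet 66 is not a multiple of 198 (since 66 = 0·198 + 66), so 198 ∤ 66.

[⇒] If 198 ∣ s, write s = 198q. Since 198 = 33·6, s = 6·(33q), so 6 ∣ s; and since 198 = 18·11, s = 11·(18q), so 11 ∣ s.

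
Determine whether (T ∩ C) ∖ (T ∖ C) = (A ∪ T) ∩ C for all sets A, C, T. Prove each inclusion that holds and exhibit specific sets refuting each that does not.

Only the forward inclusion holds.

(⊇) This inclusion fails. Take A = {1}, C = {1}, T = ∅; then 1 ∈ (A ∪ T) ∩ C but 1 ∉ (T ∩ C) ∖ (T ∖ C).

(⊆) Let x ∈ (T ∩ C) ∖ (T ∖ C). Then either x ∈ C ∩ T and x ∉ A; or x ∈ A ∩ C ∩ T. In each case x ∈ (A ∪ T) ∩ C, so (T ∩ C) ∖ (T ∖ C) ⊆ (A ∪ T) ∩ C.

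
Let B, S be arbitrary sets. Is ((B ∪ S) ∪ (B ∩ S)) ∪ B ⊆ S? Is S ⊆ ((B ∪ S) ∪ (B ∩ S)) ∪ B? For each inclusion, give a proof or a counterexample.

Reverse inclusion. Let x ∈ S. Then either x ∈ S and x ∉ B; or x ∈ B ∩ S. In each case x ∈ ((B ∪ S) ∪ (B ∩ S)) ∪ B, so S ⊆ ((B ∪ S) ∪ (B ∩ S)) ∪ B.

Forward inclusion. This inclusion fails. Take B = {1}, S = ∅; then 1 ∈ ((B ∪ S) ∪ (B ∩ S)) ∪ B but 1 ∉ S.

Only the reverse inclusion holds.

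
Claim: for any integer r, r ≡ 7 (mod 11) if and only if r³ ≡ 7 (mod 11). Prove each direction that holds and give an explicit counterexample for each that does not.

Both directions fail.

(⟹) This fails: take r = 7. Then 7 ≡ 7 (mod 11), but 7³ = 343 ≡ 2 (mod 11), not 7.

(⟸) This fails: take r = 6. Then 6³ = 216 ≡ 7 (mod 11), yet 6 ≡ 6 (mod 11), not 7.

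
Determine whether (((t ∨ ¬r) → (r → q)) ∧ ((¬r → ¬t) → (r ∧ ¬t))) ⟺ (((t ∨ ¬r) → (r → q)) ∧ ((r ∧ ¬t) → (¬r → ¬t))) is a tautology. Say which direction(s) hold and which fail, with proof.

[⇐] This fails. Under r = F, q = F, t = F, the left side is false but the right side is true.

[⇒] Assume the antecedent. If r is true, the antecedent forces (r = T, q = F, t = F) or (r = T, q = T, t = F), and the consequent holds there. If r is false, the consequent reduces to true regardless of the other variables. Either way the consequent holds.

Only the forward implication holds.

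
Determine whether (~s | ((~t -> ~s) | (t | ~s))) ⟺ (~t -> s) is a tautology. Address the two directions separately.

Both directions fail.

(→) This fails. Under s = F, t = F, the left side is true but the right side is false.

(←) This fails. Under s = T, t = F, the left side is false but the right side is true.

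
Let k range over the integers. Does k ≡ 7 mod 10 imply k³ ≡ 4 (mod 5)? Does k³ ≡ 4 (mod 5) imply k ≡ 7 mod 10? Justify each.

(⇒) fails and (⇐) fails.

[⇒] This fails: take k = 7. Then 7 ≡ 7 (mod 10), but 7³ = 343 ≡ 3 (mod 5), not 4.

[⇐] This fails: take k = 4. Then 4³ = 64 ≡ 4 (mod 5), yet 4 ≡ 4 (mod 10), not 7.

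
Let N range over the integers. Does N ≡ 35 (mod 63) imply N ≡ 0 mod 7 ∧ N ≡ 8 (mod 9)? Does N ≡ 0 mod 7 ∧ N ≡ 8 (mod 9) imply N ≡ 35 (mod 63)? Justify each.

Both directions hold.

(←) If N ≡ 0 (mod 7) and N ≡ 8 (mod 9), then by the Chinese remainder theorem N ≡ 35 (mod 63). This is exactly N ≡ 35 (mod 63).

(→) Suppose N ≡ 35 (mod 63); write N = 63j + 35. Since 7 ∣ 63, reducing mod 7 gives N ≡ 35 ≡ 0 (mod 7); since 9 ∣ 63, reducing mod 9 gives N ≡ 35 ≡ 8 (mod 9).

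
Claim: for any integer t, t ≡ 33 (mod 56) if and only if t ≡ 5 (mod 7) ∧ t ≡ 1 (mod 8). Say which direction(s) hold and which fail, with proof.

[⇒] Suppose t ≡ 33 (mod 56); write t = 56j + 33. Since 7 ∣ 56, reducing mod 7 gives t ≡ 33 ≡ 5 (mod 7); since 8 ∣ 56, reducing mod 8 gives t ≡ 33 ≡ 1 (mod 8).

[⇐] Conversely, if t ≡ 5 (mod 7) and t ≡ 1 (mod 8), then by the Chinese remainder theorem t ≡ 33 (mod 56). This is exactly t ≡ 33 (mod 56).

Equivalent; both directions hold.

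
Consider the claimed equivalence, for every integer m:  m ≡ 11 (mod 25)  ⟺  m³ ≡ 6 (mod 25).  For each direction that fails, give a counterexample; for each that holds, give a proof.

Equivalent; both directions hold.

(⟹) Suppose m ≡ 11 (mod 25). Write m = 25j + 11. Then (25j + 11)³ = 15625j³ + 20625j² + 9075j + 1331 = 25(625j³ + 825j² + 363j + 53) + 6, so m³ ≡ 6 (mod 25).

(⟸) Conversely, suppose m³ ≡ 6 (mod 25). The only residue r in {0, …, 24} with r³ ≡ 6 (mod 25) is r = 11, so m ≡ 11 (mod 25).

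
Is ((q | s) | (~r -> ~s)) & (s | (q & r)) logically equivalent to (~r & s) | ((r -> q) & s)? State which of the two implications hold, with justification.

[⇒] This fails. Under q = T, s = F, r = T, the left side is true but the right side is false.

[⇐] Assume the antecedent. If q is true, the antecedent forces (q = T, s = T, r = F) or (q = T, s = T, r = T), and the consequent holds there. If q is false, the antecedent forces (q = F, s = T, r = F), and the consequent holds there. Either way the consequent holds.

Not equivalent: only (⇐) holds.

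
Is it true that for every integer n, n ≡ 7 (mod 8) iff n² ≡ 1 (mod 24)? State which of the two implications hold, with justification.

(→) This fails: take n = 15. Then 15 ≡ 7 (mod 8), but 15² = 225 ≡ 9 (mod 24), not 1.

(←) This fails: take n = 1. Then 1² = 1 ≡ 1 (mod 24), yet 1 ≡ 1 (mod 8), not 7.

Both directions fail.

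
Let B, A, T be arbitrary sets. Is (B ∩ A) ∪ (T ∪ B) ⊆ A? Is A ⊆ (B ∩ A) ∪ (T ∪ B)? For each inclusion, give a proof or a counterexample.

Both inclusions fail.

Forward inclusion. This inclusion fails. Take B = {1}, A = ∅, T = ∅; then 1 ∈ (B ∩ A) ∪ (T ∪ B) but 1 ∉ A.

Reverse inclusion. This inclusion fails. Take B = ∅, A = {1}, T = ∅; then 1 ∈ A but 1 ∉ (B ∩ A) ∪ (T ∪ B).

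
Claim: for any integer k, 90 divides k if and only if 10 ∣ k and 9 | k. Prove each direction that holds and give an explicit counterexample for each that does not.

Forward direction. If 90 ∣ k, write k = 90q. Since 90 = 9·10, k = 10·(9q), so 10 ∣ k; and since 90 = 10·9, k = 9·(10q), so 9 ∣ k.

Converse. Suppose 10 ∣ k and 9 ∣ k. Any common multiple of 10 and 9 is a multiple of their lcm; here gcd(10, 9) = 1, so lcm(10, 9) = 10·9 = 90, so 90 ∣ k.

Both directions hold.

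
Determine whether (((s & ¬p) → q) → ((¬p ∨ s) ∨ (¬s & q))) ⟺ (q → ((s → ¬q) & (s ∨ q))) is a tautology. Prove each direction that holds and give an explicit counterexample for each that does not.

Neither direction holds.

(⟹) This fails. Under q = T, p = F, s = T, the left side is true but the right side is false.

(⟸) This fails. Under q = F, p = T, s = F, the left side is false but the right side is true.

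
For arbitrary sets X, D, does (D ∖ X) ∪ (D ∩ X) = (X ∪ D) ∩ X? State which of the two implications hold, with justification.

(⊆) This inclusion fails. Take X = ∅, D = {1}; then 1 ∈ (D ∖ X) ∪ (D ∩ X) but 1 ∉ (X ∪ D) ∩ X.

(⊇) This inclusion fails. Take X = {1}, D = ∅; then 1 ∈ (X ∪ D) ∩ X but 1 ∉ (D ∖ X) ∪ (D ∩ X).

(⊆) fails and (⊇) fails.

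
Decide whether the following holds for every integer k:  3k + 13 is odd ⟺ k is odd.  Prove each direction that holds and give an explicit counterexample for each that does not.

(⇒) This fails: k = 6 gives 3k + 13 = 31, which is odd, but 6 is even, not odd.

(⇐) This also fails: k = 3 is odd, but 3k + 13 = 22 is even, not odd.

Neither implication holds.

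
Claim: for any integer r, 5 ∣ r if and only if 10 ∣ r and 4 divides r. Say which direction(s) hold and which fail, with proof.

Only the converse holds.

Forward direction. This fails: take r = 5. Certainly 5 ∣ 5, but 10 ∤ 5.

Converse. Suppose 10 ∣ r and 4 ∣ r. Any common multiple of 10 and 4 is a multiple of their lcm; here lcm(10, 4) = 10·4/gcd(10, 4) = 40/2 = 20, so 20 ∣ r. Since 5 ∣ 20, it follows that 5 ∣ r.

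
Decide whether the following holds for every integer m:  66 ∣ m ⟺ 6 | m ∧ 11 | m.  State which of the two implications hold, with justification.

(⇒) If 66 ∣ m, write m = 66q. Since 66 = 11·6, m = 6·(11q), so 6 ∣ m; and since 66 = 6·11, m = 11·(6q), so 11 ∣ m.

(⇐) Suppose 6 ∣ m and 11 ∣ m. Any common multiple of 6 and 11 is a multiple of their lcm; here gcd(6, 11) = 1, so lcm(6, 11) = 6·11 = 66, so 66 ∣ m.

Both directions hold.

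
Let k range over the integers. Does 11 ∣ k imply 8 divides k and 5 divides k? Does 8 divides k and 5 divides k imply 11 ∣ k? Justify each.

(→) This fails: take k = 11. Certainly 11 ∣ 11, but 8 ∤ 11.

(←) This fails: take k = 40. Both 8 ∣ 40 and 5 ∣ 40, yet 40 is not a multiple of 11 (since 40 = 3·11 + 7), so 11 ∤ 40.

(⇒) fails and (⇐) fails.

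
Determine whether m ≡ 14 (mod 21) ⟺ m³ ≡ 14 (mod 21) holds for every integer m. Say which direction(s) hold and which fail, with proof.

Both implications hold.

(⟸) Suppose m³ ≡ 14 (mod 21). The only residue r in {0, …, 20} with r³ ≡ 14 (mod 21) is r = 14, so m ≡ 14 (mod 21).

(⟹) Suppose m ≡ 14 (mod 21). Write m = 21j + 14. Then (21j + 14)³ = 9261j³ + 18522j² + 12348j + 2744 = 21(441j³ + 882j² + 588j + 130) + 14, so m³ ≡ 14 (mod 21).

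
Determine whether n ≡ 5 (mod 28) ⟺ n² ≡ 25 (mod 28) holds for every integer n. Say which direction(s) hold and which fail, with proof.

(⟹) Suppose n ≡ 5 (mod 28). Write n = 28j + 5. Then (28j + 5)² = 784j² + 280j + 25 = 28(28j² + 10j) + 25, so n² ≡ 25 (mod 28).

(⟸) This fails: take n = 9. Then 9² = 81 ≡ 25 (mod 28), yet 9 ≡ 9 (mod 28), not 5.

Only the forward implication holds.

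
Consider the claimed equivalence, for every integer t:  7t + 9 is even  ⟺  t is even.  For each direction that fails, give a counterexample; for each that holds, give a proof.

Forward direction. This fails: t = 5 gives 7t + 9 = 44, which is even, but 5 is odd, not even.

Converse. This also fails: t = 2 is even, but 7t + 9 = 23 is odd, not even.

Neither direction holds.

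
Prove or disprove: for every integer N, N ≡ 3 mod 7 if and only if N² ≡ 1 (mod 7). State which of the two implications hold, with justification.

Forward direction. This fails: take N = 3. Then 3 ≡ 3 (mod 7), but 3² = 9 ≡ 2 (mod 7), not 1.

Converse. This fails: take N = 1. Then 1² = 1 ≡ 1 (mod 7), yet 1 ≡ 1 (mod 7), not 3.

Neither direction holds.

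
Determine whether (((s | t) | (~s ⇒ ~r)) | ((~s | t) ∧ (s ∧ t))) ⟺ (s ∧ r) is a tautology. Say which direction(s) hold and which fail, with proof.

(→) This fails. Under r = F, s = F, t = F, the left side is true but the right side is false.

(←) Assume the antecedent. If r is true, the antecedent forces (r = T, s = T, t = F) or (r = T, s = T, t = T), and the consequent holds there. If r is false, the antecedent cannot hold. Either way the consequent holds.

Not equivalent: only (⇐) holds.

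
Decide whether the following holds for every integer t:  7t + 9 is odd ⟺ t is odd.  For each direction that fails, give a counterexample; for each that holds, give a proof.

(⇒) This fails: t = 4 gives 7t + 9 = 37, which is odd, but 4 is even, not odd.

(⇐) This also fails: t = 1 is odd, but 7t + 9 = 16 is even, not odd.

Both directions fail.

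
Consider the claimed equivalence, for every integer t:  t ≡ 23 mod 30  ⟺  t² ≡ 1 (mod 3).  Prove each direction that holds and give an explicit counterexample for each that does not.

(⟹) Suppose t ≡ 23 (mod 30). Then t² ≡ 23² = 529 (mod 30), and since 3 ∣ 30, also t² ≡ 1 (mod 3).

(⟸) This fails: take t = 1. Then 1² = 1 ≡ 1 (mod 3), yet 1 ≡ 1 (mod 30), not 23.

(⇒) holds; (⇐) fails.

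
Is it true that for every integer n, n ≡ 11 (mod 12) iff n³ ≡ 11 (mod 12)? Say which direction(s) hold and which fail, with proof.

Both implications hold.

(⟹) Suppose n ≡ 11 (mod 12). Write n = 12j + 11. Then (12j + 11)³ = 1728j³ + 4752j² + 4356j + 1331 = 12(144j³ + 396j² + 363j + 110) + 11, so n³ ≡ 11 (mod 12).

(⟸) Conversely, suppose n³ ≡ 11 (mod 12). The only residue r in {0, …, 11} with r³ ≡ 11 (mod 12) is r = 11, so n ≡ 11 (mod 12).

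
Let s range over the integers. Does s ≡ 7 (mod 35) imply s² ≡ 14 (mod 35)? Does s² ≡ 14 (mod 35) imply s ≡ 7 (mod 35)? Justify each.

(⇒) holds; (⇐) fails.

(⇐) This fails: take s = 28. Then 28² = 784 ≡ 14 (mod 35), yet 28 ≡ 28 (mod 35), not 7.

(⇒) Suppose s ≡ 7 (mod 35). Write s = 35j + 7. Then (35j + 7)² = 1225j² + 490j + 49 = 35(35j² + 14j + 1) + 14, so s² ≡ 14 (mod 35).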